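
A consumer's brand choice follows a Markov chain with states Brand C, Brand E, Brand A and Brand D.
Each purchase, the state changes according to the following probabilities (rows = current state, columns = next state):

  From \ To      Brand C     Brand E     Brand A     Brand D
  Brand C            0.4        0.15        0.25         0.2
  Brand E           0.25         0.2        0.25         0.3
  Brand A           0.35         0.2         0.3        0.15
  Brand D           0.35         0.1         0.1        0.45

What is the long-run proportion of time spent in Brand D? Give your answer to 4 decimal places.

Let the stationary distribution be π with π = πP and π_1 + π_2 + π_3 + π_4 = 1.
π_1 = 0.4·π_1 + 0.25·π_2 + 0.35·π_3 + 0.35·π_4
π_2 = 0.15·π_1 + 0.2·π_2 + 0.2·π_3 + 0.1·π_4
π_3 = 0.25·π_1 + 0.25·π_2 + 0.3·π_3 + 0.1·π_4
Solving with the normalization constraint gives π = (0.3521, 0.1551, 0.2201, 0.2727).
So the stationary probability of Brand D is 0.2727.

0.2727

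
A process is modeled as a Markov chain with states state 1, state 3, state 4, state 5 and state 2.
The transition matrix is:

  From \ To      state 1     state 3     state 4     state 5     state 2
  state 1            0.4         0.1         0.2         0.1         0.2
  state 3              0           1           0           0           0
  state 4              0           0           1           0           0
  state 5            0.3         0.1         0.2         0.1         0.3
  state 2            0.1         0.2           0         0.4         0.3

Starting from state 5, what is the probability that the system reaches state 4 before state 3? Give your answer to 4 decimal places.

Let h(s) be the probability of absorption at state 4 starting from transient state s. Then h(state 4) = 1 and h(state 3) = 0. By first-step analysis:
h(state 1) = 0.4·h(state 1) + 0.1·0 + 0.2·1 + 0.1·h(state 5) + 0.2·h(state 2)
h(state 5) = 0.3·h(state 1) + 0.1·0 + 0.2·1 + 0.1·h(state 5) + 0.3·h(state 2)
h(state 2) = 0.1·h(state 1) + 0.2·0 + 0.4·h(state 5) + 0.3·h(state 2)
Solving: h(state 1) = 0.5500, h(state 5) = 0.5333, h(state 2) = 0.3833.
Starting from state 5, the probability is 0.5333.

0.5333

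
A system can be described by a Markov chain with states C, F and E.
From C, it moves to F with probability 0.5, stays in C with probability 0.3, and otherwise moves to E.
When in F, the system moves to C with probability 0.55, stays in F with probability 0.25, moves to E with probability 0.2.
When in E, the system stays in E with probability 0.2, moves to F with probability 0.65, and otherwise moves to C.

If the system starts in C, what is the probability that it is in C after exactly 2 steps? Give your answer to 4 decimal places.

Sum over the intermediate state after 1 step:
P = P(C→C)·P(C→C) + P(C→F)·P(F→C) + P(C→E)·P(E→C)
  = 0.3×0.3 + 0.5×0.55 + 0.2×0.15
  = 0.0900 + 0.2750 + 0.0300 = 0.3950

0.3950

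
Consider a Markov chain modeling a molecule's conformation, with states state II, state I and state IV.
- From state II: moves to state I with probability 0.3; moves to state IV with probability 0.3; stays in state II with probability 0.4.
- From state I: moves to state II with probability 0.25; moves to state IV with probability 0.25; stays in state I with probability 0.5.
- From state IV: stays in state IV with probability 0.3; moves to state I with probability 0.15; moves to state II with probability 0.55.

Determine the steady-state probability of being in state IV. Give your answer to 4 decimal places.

Let the stationary distribution be π with π = πP and π_1 + π_2 + π_3 = 1.
π_1 = 0.4·π_1 + 0.25·π_2 + 0.55·π_3
π_2 = 0.3·π_1 + 0.5·π_2 + 0.15·π_3
Solving with the normalization constraint gives π = (0.3943, 0.3218, 0.2839).
So the stationary probability of state IV is 0.2839.

0.2839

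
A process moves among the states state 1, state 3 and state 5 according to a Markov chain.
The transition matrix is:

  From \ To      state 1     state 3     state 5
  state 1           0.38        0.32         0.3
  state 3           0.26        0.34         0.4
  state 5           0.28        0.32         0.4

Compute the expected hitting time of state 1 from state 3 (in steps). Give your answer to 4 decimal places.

3.7313

Let t(s) be the expected number of steps to first reach state 1 from state s, with t(state 1) = 0. Conditioning on the first step:
t(state 3) = 1 + 0.34·t(state 3) + 0.4·t(state 5)
t(state 5) = 1 + 0.32·t(state 3) + 0.4·t(state 5)
Solving: t(state 3) = 3.7313, t(state 5) = 3.6567.
Expected steps from state 3 to state 1: 3.7313.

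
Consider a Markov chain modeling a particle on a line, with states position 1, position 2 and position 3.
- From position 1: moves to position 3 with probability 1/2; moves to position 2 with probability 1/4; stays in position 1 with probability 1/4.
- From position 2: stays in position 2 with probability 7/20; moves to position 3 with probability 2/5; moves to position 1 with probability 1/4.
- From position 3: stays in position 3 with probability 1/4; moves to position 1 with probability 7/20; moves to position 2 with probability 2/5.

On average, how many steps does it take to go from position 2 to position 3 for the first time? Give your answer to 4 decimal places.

2.3529

Let t(s) be the expected number of steps to first reach position 3 from state s, with t(position 3) = 0. Conditioning on the first step:
t(position 1) = 1 + 0.25·t(position 1) + 0.25·t(position 2)
t(position 2) = 1 + 0.25·t(position 1) + 0.35·t(position 2)
Solving: t(position 1) = 2.1176, t(position 2) = 2.3529.
Expected steps from position 2 to position 3: 2.3529.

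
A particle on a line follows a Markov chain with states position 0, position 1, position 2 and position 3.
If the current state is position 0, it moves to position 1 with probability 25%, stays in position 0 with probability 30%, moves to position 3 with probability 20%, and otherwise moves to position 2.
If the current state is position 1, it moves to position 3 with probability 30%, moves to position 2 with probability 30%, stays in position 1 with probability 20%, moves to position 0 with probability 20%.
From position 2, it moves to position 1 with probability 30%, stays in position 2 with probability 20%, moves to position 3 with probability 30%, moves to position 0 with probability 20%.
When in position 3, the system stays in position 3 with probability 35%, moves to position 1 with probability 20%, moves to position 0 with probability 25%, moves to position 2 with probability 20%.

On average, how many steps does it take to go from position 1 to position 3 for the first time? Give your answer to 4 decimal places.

Let t(s) be the expected number of steps to first reach position 3 from state s, with t(position 3) = 0. Conditioning on the first step:
t(position 0) = 1 + 0.3·t(position 0) + 0.25·t(position 1) + 0.25·t(position 2)
t(position 1) = 1 + 0.2·t(position 0) + 0.2·t(position 1) + 0.3·t(position 2)
t(position 2) = 1 + 0.2·t(position 0) + 0.3·t(position 1) + 0.2·t(position 2)
Solving: t(position 0) = 4.0000, t(position 1) = 3.6000, t(position 2) = 3.6000.
Expected steps from position 1 to position 3: 3.6000.

3.6000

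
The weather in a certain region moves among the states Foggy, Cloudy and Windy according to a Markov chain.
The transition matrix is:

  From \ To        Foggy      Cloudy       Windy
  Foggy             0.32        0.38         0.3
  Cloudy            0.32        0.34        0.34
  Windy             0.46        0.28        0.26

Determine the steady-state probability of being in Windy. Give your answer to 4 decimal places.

Let the stationary distribution be π with π = πP and π_1 + π_2 + π_3 = 1.
π_1 = 0.32·π_1 + 0.32·π_2 + 0.46·π_3
π_2 = 0.38·π_1 + 0.34·π_2 + 0.28·π_3
Solving with the normalization constraint gives π = (0.3622, 0.3364, 0.3014).
So the stationary probability of Windy is 0.3014.

0.3014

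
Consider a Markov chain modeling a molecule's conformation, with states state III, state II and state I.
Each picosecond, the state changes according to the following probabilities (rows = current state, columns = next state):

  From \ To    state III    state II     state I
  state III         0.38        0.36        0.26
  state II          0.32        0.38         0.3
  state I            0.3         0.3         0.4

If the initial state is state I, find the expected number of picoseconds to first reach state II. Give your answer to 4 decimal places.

Let t(s) be the expected number of picoseconds to first reach state II from state s, with t(state II) = 0. Conditioning on the first picosecond:
t(state III) = 1 + 0.38·t(state III) + 0.26·t(state I)
t(state I) = 1 + 0.3·t(state III) + 0.4·t(state I)
Solving: t(state III) = 2.9252, t(state I) = 3.1293.
Expected picoseconds from state I to state II: 3.1293.

3.1293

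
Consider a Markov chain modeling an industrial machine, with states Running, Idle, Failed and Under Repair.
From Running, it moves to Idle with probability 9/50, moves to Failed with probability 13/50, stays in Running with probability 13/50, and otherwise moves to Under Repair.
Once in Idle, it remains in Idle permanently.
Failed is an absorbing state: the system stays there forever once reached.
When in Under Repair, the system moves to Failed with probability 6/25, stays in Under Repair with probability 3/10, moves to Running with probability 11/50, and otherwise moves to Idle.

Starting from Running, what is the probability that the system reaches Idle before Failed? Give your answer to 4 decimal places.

Let h(s) be the probability of absorption at Idle starting from transient state s. Then h(Idle) = 1 and h(Failed) = 0. By first-step analysis:
h(Running) = 0.26·h(Running) + 0.18·1 + 0.26·0 + 0.3·h(Under Repair)
h(Under Repair) = 0.22·h(Running) + 0.24·1 + 0.24·0 + 0.3·h(Under Repair)
Solving: h(Running) = 0.4381, h(Under Repair) = 0.4805.
Starting from Running, the probability is 0.4381.

0.4381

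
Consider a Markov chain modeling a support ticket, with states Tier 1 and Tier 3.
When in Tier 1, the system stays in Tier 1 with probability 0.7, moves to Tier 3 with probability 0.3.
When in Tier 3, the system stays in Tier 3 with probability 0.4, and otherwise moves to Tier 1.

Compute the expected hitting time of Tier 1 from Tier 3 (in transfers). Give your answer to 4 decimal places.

1.6667

Let t(s) be the expected number of transfers to first reach Tier 1 from state s, with t(Tier 1) = 0. Conditioning on the first transfer:
t(Tier 3) = 1 + 0.4·t(Tier 3)
Solving: t(Tier 3) = 1.6667.
Expected transfers from Tier 3 to Tier 1: 1.6667.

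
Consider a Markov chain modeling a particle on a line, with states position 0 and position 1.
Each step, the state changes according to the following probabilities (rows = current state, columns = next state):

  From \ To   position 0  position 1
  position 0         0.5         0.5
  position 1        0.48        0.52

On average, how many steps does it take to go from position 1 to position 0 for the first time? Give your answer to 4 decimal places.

Let t(s) be the expected number of steps to first reach position 0 from state s, with t(position 0) = 0. Conditioning on the first step:
t(position 1) = 1 + 0.52·t(position 1)
Solving: t(position 1) = 2.0833.
Expected steps from position 1 to position 0: 2.0833.

2.0833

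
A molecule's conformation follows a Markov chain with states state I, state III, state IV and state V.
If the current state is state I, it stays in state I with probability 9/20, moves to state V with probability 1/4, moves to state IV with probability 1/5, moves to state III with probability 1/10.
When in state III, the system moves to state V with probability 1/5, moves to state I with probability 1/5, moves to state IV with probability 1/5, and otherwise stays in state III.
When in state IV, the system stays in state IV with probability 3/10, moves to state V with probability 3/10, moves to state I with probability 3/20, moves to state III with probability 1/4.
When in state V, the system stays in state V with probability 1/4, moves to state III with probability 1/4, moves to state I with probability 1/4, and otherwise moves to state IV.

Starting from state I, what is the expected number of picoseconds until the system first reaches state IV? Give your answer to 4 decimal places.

4.7167

Let t(s) be the expected number of picoseconds to first reach state IV from state s, with t(state IV) = 0. Conditioning on the first picosecond:
t(state I) = 1 + 0.45·t(state I) + 0.1·t(state III) + 0.25·t(state V)
t(state III) = 1 + 0.2·t(state I) + 0.4·t(state III) + 0.2·t(state V)
t(state V) = 1 + 0.25·t(state I) + 0.25·t(state III) + 0.25·t(state V)
Solving: t(state I) = 4.7167, t(state III) = 4.7333, t(state V) = 4.4833.
Expected picoseconds from state I to state IV: 4.7167.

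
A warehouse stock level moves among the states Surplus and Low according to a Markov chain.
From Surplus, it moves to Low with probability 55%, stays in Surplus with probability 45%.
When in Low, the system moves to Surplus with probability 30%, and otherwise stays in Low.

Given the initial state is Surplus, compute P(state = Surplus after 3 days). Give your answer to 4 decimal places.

Propagate the distribution vector 3 days from Surplus.
After 0 days: (1.0000, 0.0000)
After 1 day: (0.4500, 0.5500)
After 2 days: (0.3675, 0.6325)
After 3 days: (0.3551, 0.6449)
P(in Surplus after 3 days) = 0.3551

0.3551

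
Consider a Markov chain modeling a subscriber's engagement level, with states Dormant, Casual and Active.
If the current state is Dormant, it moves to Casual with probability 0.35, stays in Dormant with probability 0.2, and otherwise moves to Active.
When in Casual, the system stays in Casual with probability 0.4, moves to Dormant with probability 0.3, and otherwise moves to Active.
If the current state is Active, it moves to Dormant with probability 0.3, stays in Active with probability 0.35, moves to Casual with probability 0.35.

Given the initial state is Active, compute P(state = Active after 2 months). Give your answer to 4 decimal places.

Sum over the intermediate state after 1 month:
P = P(Active→Dormant)·P(Dormant→Active) + P(Active→Casual)·P(Casual→Active) + P(Active→Active)·P(Active→Active)
  = 0.3×0.45 + 0.35×0.3 + 0.35×0.35
  = 0.1350 + 0.1050 + 0.1225 = 0.3625

0.3625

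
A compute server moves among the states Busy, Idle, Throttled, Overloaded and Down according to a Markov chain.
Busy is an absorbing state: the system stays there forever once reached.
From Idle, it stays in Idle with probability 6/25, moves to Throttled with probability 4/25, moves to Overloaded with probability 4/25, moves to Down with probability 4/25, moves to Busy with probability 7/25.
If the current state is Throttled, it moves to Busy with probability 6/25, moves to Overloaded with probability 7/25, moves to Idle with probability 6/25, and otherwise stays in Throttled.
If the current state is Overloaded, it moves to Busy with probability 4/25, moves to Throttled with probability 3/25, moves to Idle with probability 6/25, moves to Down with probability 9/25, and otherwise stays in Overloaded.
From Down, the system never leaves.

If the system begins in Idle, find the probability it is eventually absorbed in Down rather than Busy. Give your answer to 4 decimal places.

0.3994

Let h(s) be the probability of absorption at Down starting from transient state s. Then h(Down) = 1 and h(Busy) = 0. By first-step analysis:
h(Idle) = 0.28·0 + 0.24·h(Idle) + 0.16·h(Throttled) + 0.16·h(Overloaded) + 0.16·1
h(Throttled) = 0.24·0 + 0.24·h(Idle) + 0.24·h(Throttled) + 0.28·h(Overloaded)
h(Overloaded) = 0.16·0 + 0.24·h(Idle) + 0.12·h(Throttled) + 0.12·h(Overloaded) + 0.36·1
Solving: h(Idle) = 0.3994, h(Throttled) = 0.3338, h(Overloaded) = 0.5635.
Starting from Idle, the probability is 0.3994.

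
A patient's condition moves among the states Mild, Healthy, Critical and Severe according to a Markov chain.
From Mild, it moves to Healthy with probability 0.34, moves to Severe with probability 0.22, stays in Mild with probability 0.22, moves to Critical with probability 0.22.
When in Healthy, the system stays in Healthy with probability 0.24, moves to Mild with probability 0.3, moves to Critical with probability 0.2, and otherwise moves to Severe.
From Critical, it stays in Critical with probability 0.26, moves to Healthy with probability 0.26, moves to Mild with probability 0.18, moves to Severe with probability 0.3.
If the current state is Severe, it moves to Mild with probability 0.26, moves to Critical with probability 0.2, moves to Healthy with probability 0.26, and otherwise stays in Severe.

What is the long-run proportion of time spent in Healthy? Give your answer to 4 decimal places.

0.2740

Let the stationary distribution be π with π = πP and π_1 + π_2 + π_3 + π_4 = 1.
π_1 = 0.22·π_1 + 0.3·π_2 + 0.18·π_3 + 0.26·π_4
π_2 = 0.34·π_1 + 0.24·π_2 + 0.26·π_3 + 0.26·π_4
π_3 = 0.22·π_1 + 0.2·π_2 + 0.26·π_3 + 0.2·π_4
Solving with the normalization constraint gives π = (0.2438, 0.2740, 0.2180, 0.2643).
So the stationary probability of Healthy is 0.2740.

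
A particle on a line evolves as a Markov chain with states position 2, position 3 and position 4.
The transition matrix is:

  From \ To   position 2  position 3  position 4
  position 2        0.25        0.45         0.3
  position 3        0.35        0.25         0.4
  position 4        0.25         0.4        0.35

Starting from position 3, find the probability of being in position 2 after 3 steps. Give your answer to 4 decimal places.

Propagate the distribution vector 3 steps from position 3.
After 0 steps: (0.0000, 1.0000, 0.0000)
After 1 step: (0.3500, 0.2500, 0.4000)
After 2 steps: (0.2750, 0.3800, 0.3450)
After 3 steps: (0.2880, 0.3568, 0.3553)
P(in position 2 after 3 steps) = 0.2880

0.2880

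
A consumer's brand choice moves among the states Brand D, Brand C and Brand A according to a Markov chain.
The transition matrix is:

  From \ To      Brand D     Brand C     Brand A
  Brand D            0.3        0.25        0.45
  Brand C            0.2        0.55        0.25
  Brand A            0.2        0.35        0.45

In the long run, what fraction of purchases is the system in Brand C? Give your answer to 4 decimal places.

0.4097

Let the stationary distribution be π with π = πP and π_1 + π_2 + π_3 = 1.
π_1 = 0.3·π_1 + 0.2·π_2 + 0.2·π_3
π_2 = 0.25·π_1 + 0.55·π_2 + 0.35·π_3
Solving with the normalization constraint gives π = (0.2222, 0.4097, 0.3681).
So the stationary probability of Brand C is 0.4097.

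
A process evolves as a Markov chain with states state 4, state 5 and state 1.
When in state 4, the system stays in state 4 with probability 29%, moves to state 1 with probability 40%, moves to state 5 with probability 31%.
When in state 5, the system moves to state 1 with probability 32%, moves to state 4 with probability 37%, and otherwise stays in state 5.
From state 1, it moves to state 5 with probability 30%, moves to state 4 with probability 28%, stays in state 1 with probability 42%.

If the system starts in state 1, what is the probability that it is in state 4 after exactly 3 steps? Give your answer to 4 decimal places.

0.3106

Propagate the distribution vector 3 steps from state 1.
After 0 steps: (0.0000, 0.0000, 1.0000)
After 1 step: (0.2800, 0.3000, 0.4200)
After 2 steps: (0.3098, 0.3058, 0.3844)
After 3 steps: (0.3106, 0.3062, 0.3832)
P(in state 4 after 3 steps) = 0.3106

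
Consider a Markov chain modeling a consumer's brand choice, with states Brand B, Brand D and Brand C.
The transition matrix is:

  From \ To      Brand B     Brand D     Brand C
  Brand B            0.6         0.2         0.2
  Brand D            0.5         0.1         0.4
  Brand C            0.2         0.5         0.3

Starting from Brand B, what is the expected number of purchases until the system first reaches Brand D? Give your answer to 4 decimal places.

Let t(s) be the expected number of purchases to first reach Brand D from state s, with t(Brand D) = 0. Conditioning on the first purchase:
t(Brand B) = 1 + 0.6·t(Brand B) + 0.2·t(Brand C)
t(Brand C) = 1 + 0.2·t(Brand B) + 0.3·t(Brand C)
Solving: t(Brand B) = 3.7500, t(Brand C) = 2.5000.
Expected purchases from Brand B to Brand D: 3.7500.

3.7500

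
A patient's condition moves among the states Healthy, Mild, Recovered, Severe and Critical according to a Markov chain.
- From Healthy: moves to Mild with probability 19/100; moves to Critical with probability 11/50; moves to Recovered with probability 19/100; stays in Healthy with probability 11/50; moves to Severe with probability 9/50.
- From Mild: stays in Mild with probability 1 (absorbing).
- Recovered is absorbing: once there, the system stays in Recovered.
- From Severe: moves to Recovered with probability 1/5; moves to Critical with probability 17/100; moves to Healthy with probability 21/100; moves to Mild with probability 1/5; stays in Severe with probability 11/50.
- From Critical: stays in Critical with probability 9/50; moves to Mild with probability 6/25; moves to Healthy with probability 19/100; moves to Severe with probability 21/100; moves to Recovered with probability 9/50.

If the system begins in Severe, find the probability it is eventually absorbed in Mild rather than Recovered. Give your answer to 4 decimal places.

0.5137

Let h(s) be the probability of absorption at Mild starting from transient state s. Then h(Mild) = 1 and h(Recovered) = 0. By first-step analysis:
h(Healthy) = 0.22·h(Healthy) + 0.19·1 + 0.19·0 + 0.18·h(Severe) + 0.22·h(Critical)
h(Severe) = 0.21·h(Healthy) + 0.2·1 + 0.2·0 + 0.22·h(Severe) + 0.17·h(Critical)
h(Critical) = 0.19·h(Healthy) + 0.24·1 + 0.18·0 + 0.21·h(Severe) + 0.18·h(Critical)
Solving: h(Healthy) = 0.5155, h(Severe) = 0.5137, h(Critical) = 0.5437.
Starting from Severe, the probability is 0.5137.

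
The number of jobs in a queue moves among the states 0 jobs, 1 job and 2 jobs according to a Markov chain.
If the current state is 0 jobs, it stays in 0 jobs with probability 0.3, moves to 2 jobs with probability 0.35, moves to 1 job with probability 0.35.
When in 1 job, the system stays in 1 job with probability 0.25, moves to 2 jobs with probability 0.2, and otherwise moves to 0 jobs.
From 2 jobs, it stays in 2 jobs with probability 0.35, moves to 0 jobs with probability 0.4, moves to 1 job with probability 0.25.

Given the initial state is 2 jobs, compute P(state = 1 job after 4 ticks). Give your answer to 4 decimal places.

Propagate the distribution vector 4 ticks from 2 jobs.
After 0 ticks: (0.0000, 0.0000, 1.0000)
After 1 tick: (0.4000, 0.2500, 0.3500)
After 2 ticks: (0.3975, 0.2900, 0.3125)
After 3 ticks: (0.4038, 0.2898, 0.3065)
After 4 ticks: (0.4031, 0.2904, 0.3065)
P(in 1 job after 4 ticks) = 0.2904

0.2904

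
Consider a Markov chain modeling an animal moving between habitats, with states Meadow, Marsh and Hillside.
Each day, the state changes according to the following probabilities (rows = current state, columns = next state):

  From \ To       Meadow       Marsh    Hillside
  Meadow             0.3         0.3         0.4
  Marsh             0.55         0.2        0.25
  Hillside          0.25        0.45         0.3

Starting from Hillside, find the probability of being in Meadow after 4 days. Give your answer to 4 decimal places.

Propagate the distribution vector 4 days from Hillside.
After 0 days: (0.0000, 0.0000, 1.0000)
After 1 day: (0.2500, 0.4500, 0.3000)
After 2 days: (0.3975, 0.3000, 0.3025)
After 3 days: (0.3599, 0.3154, 0.3248)
After 4 days: (0.3626, 0.3172, 0.3202)
P(in Meadow after 4 days) = 0.3626

0.3626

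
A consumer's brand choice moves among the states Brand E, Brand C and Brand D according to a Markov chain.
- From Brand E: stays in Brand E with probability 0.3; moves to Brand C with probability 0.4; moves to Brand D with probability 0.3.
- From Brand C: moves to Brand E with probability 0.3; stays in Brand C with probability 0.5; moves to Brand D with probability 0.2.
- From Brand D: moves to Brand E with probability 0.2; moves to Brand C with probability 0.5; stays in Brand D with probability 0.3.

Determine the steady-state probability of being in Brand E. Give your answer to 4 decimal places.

0.2747

Let the stationary distribution be π with π = πP and π_1 + π_2 + π_3 = 1.
π_1 = 0.3·π_1 + 0.3·π_2 + 0.2·π_3
π_2 = 0.4·π_1 + 0.5·π_2 + 0.5·π_3
Solving with the normalization constraint gives π = (0.2747, 0.4725, 0.2527).
So the stationary probability of Brand E is 0.2747.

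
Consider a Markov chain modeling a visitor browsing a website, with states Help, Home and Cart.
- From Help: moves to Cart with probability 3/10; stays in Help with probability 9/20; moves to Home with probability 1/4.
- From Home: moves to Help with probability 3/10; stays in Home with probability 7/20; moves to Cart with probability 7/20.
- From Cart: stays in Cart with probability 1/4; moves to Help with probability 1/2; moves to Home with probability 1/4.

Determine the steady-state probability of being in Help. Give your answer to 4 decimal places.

Let the stationary distribution be π with π = πP and π_1 + π_2 + π_3 = 1.
π_1 = 0.45·π_1 + 0.3·π_2 + 0.5·π_3
π_2 = 0.25·π_1 + 0.35·π_2 + 0.25·π_3
Solving with the normalization constraint gives π = (0.4233, 0.2778, 0.2989).
So the stationary probability of Help is 0.4233.

0.4233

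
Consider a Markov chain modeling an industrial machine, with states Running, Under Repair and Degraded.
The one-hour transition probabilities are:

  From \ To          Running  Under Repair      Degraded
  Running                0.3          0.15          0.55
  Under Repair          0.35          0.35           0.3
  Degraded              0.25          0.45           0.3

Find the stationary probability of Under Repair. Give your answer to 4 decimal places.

Let the stationary distribution be π with π = πP and π_1 + π_2 + π_3 = 1.
π_1 = 0.3·π_1 + 0.35·π_2 + 0.25·π_3
π_2 = 0.15·π_1 + 0.35·π_2 + 0.45·π_3
Solving with the normalization constraint gives π = (0.2977, 0.3279, 0.3744).
So the stationary probability of Under Repair is 0.3279.

0.3279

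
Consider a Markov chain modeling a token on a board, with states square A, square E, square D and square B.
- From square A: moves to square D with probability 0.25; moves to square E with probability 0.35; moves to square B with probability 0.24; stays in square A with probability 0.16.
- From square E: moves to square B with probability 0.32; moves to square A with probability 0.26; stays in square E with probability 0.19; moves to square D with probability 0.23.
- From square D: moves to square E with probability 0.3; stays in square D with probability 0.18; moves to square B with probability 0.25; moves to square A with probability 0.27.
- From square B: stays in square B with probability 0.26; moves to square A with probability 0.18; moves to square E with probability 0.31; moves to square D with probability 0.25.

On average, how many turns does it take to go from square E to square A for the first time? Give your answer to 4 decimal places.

Let t(s) be the expected number of turns to first reach square A from state s, with t(square A) = 0. Conditioning on the first turn:
t(square E) = 1 + 0.19·t(square E) + 0.23·t(square D) + 0.32·t(square B)
t(square D) = 1 + 0.3·t(square E) + 0.18·t(square D) + 0.25·t(square B)
t(square B) = 1 + 0.31·t(square E) + 0.25·t(square D) + 0.26·t(square B)
Solving: t(square E) = 4.1792, t(square D) = 4.1184, t(square B) = 4.4935.
Expected turns from square E to square A: 4.1792.

4.1792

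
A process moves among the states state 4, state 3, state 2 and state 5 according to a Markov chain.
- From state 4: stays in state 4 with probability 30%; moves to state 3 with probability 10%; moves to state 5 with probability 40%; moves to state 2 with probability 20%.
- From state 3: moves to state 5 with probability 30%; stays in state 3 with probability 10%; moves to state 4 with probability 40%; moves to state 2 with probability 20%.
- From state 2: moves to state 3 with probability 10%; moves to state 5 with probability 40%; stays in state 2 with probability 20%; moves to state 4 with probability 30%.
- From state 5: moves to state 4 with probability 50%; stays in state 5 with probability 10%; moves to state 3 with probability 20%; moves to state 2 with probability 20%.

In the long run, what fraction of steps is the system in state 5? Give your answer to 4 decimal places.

0.2977

Let the stationary distribution be π with π = πP and π_1 + π_2 + π_3 + π_4 = 1.
π_1 = 0.3·π_1 + 0.4·π_2 + 0.3·π_3 + 0.5·π_4
π_2 = 0.1·π_1 + 0.1·π_2 + 0.1·π_3 + 0.2·π_4
π_3 = 0.2·π_1 + 0.2·π_2 + 0.2·π_3 + 0.2·π_4
Solving with the normalization constraint gives π = (0.3725, 0.1298, 0.2000, 0.2977).
So the stationary probability of state 5 is 0.2977.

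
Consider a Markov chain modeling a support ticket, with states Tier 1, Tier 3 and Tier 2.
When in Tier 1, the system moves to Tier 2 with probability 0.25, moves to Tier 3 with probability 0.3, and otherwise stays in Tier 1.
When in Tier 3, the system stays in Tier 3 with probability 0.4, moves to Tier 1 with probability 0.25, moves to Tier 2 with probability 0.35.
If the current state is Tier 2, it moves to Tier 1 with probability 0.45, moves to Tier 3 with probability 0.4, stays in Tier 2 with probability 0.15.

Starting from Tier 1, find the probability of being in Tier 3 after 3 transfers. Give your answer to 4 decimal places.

Propagate the distribution vector 3 transfers from Tier 1.
After 0 transfers: (1.0000, 0.0000, 0.0000)
After 1 transfer: (0.4500, 0.3000, 0.2500)
After 2 transfers: (0.3900, 0.3550, 0.2550)
After 3 transfers: (0.3790, 0.3610, 0.2600)
P(in Tier 3 after 3 transfers) = 0.3610

0.3610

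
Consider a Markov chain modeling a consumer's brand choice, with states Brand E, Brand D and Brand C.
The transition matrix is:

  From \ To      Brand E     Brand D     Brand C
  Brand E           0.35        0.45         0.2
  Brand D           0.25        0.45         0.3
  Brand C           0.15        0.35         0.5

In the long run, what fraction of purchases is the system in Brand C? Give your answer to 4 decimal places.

Let the stationary distribution be π with π = πP and π_1 + π_2 + π_3 = 1.
π_1 = 0.35·π_1 + 0.25·π_2 + 0.15·π_3
π_2 = 0.45·π_1 + 0.45·π_2 + 0.35·π_3
Solving with the normalization constraint gives π = (0.2394, 0.4155, 0.3451).
So the stationary probability of Brand C is 0.3451.

0.3451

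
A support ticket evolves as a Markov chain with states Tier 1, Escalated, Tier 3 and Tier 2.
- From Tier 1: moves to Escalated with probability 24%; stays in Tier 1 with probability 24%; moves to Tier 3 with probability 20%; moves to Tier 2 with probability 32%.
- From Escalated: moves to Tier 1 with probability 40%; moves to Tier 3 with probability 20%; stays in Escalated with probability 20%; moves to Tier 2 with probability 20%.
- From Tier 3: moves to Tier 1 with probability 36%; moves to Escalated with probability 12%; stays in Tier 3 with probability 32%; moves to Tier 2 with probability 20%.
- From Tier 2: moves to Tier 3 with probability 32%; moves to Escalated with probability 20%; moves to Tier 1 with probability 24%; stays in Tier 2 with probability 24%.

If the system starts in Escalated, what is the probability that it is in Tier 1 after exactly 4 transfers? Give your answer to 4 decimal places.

Propagate the distribution vector 4 transfers from Escalated.
After 0 transfers: (0.0000, 1.0000, 0.0000, 0.0000)
After 1 transfer: (0.4000, 0.2000, 0.2000, 0.2000)
After 2 transfers: (0.2960, 0.2000, 0.2480, 0.2560)
After 3 transfers: (0.3018, 0.1920, 0.2605, 0.2458)
After 4 transfers: (0.3020, 0.1912, 0.2607, 0.2460)
P(in Tier 1 after 4 transfers) = 0.3020

0.3020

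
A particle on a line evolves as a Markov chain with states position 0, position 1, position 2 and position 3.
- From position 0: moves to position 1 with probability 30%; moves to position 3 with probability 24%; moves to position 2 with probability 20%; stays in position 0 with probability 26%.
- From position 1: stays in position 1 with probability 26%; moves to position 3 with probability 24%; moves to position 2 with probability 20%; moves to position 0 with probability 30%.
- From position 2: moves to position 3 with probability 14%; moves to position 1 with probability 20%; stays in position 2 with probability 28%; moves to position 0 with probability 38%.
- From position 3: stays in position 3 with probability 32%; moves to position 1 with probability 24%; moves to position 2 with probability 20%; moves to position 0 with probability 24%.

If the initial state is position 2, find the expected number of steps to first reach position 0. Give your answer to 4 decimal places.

Let t(s) be the expected number of steps to first reach position 0 from state s, with t(position 0) = 0. Conditioning on the first step:
t(position 1) = 1 + 0.26·t(position 1) + 0.2·t(position 2) + 0.24·t(position 3)
t(position 2) = 1 + 0.2·t(position 1) + 0.28·t(position 2) + 0.14·t(position 3)
t(position 3) = 1 + 0.24·t(position 1) + 0.2·t(position 2) + 0.32·t(position 3)
Solving: t(position 1) = 3.2986, t(position 2) = 2.9884, t(position 3) = 3.5137.
Expected steps from position 2 to position 0: 2.9884.

2.9884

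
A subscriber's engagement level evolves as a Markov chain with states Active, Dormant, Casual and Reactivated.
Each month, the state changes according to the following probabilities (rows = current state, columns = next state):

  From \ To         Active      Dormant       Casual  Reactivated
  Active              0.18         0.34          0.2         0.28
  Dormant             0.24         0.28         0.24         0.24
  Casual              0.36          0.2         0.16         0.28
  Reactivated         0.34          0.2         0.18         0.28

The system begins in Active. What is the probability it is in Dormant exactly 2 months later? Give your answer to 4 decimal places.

Propagate the distribution vector 2 months from Active.
After 0 months: (1.0000, 0.0000, 0.0000, 0.0000)
After 1 month: (0.1800, 0.3400, 0.2000, 0.2800)
After 2 months: (0.2812, 0.2524, 0.2000, 0.2664)
P(in Dormant after 2 months) = 0.2524

0.2524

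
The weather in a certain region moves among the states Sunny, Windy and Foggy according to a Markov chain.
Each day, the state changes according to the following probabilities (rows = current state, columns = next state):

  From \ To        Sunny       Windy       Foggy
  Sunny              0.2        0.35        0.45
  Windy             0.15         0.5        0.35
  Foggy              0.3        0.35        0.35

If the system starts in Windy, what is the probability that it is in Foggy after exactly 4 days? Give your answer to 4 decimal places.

Propagate the distribution vector 4 days from Windy.
After 0 days: (0.0000, 1.0000, 0.0000)
After 1 day: (0.1500, 0.5000, 0.3500)
After 2 days: (0.2100, 0.4250, 0.3650)
After 3 days: (0.2153, 0.4138, 0.3710)
After 4 days: (0.2164, 0.4121, 0.3715)
P(in Foggy after 4 days) = 0.3715

0.3715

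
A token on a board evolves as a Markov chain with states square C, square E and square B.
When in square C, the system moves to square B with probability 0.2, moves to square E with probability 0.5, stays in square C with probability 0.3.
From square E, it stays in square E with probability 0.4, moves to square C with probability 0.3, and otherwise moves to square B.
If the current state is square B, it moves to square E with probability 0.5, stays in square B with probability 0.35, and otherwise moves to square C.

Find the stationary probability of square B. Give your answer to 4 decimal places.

0.2888

Let the stationary distribution be π with π = πP and π_1 + π_2 + π_3 = 1.
π_1 = 0.3·π_1 + 0.3·π_2 + 0.15·π_3
π_2 = 0.5·π_1 + 0.4·π_2 + 0.5·π_3
Solving with the normalization constraint gives π = (0.2567, 0.4545, 0.2888).
So the stationary probability of square B is 0.2888.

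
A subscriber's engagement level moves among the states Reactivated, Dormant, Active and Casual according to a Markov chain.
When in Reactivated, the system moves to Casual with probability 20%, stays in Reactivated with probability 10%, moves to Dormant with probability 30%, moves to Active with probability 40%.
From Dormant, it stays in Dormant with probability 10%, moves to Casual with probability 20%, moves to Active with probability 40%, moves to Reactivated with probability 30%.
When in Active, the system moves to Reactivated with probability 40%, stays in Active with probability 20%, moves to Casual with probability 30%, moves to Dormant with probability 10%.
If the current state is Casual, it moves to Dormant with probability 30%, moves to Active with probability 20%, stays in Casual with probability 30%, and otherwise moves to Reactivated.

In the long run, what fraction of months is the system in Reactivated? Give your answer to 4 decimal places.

0.2530

Let the stationary distribution be π with π = πP and π_1 + π_2 + π_3 + π_4 = 1.
π_1 = 0.1·π_1 + 0.3·π_2 + 0.4·π_3 + 0.2·π_4
π_2 = 0.3·π_1 + 0.1·π_2 + 0.1·π_3 + 0.3·π_4
π_3 = 0.4·π_1 + 0.4·π_2 + 0.2·π_3 + 0.2·π_4
Solving with the normalization constraint gives π = (0.2530, 0.2015, 0.2909, 0.2545).
So the stationary probability of Reactivated is 0.2530.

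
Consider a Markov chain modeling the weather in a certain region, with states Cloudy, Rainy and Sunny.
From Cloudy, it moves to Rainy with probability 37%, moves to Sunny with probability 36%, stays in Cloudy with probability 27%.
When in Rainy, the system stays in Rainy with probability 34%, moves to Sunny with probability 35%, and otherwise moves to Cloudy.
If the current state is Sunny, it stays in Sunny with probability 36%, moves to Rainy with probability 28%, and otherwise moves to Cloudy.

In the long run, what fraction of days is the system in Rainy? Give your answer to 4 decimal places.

Let the stationary distribution be π with π = πP and π_1 + π_2 + π_3 = 1.
π_1 = 0.27·π_1 + 0.31·π_2 + 0.36·π_3
π_2 = 0.37·π_1 + 0.34·π_2 + 0.28·π_3
Solving with the normalization constraint gives π = (0.3152, 0.3281, 0.3567).
So the stationary probability of Rainy is 0.3281.

0.3281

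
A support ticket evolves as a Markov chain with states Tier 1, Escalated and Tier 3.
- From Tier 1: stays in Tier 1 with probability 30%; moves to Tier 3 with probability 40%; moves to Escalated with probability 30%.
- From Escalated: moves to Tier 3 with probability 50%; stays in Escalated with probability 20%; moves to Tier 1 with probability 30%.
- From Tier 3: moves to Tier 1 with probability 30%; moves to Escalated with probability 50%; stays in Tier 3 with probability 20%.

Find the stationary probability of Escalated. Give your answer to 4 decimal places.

Let the stationary distribution be π with π = πP and π_1 + π_2 + π_3 = 1.
π_1 = 0.3·π_1 + 0.3·π_2 + 0.3·π_3
π_2 = 0.3·π_1 + 0.2·π_2 + 0.5·π_3
Solving with the normalization constraint gives π = (0.3000, 0.3385, 0.3615).
So the stationary probability of Escalated is 0.3385.

0.3385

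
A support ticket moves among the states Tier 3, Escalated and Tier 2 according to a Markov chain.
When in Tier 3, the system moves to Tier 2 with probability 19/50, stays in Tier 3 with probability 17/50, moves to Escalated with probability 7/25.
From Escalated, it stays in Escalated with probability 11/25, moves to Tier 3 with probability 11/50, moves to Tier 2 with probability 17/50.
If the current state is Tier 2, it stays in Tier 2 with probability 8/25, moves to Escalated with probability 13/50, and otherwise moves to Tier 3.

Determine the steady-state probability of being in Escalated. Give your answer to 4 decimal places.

Let the stationary distribution be π with π = πP and π_1 + π_2 + π_3 = 1.
π_1 = 0.34·π_1 + 0.22·π_2 + 0.42·π_3
π_2 = 0.28·π_1 + 0.44·π_2 + 0.26·π_3
Solving with the normalization constraint gives π = (0.3287, 0.3251, 0.3462).
So the stationary probability of Escalated is 0.3251.

0.3251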